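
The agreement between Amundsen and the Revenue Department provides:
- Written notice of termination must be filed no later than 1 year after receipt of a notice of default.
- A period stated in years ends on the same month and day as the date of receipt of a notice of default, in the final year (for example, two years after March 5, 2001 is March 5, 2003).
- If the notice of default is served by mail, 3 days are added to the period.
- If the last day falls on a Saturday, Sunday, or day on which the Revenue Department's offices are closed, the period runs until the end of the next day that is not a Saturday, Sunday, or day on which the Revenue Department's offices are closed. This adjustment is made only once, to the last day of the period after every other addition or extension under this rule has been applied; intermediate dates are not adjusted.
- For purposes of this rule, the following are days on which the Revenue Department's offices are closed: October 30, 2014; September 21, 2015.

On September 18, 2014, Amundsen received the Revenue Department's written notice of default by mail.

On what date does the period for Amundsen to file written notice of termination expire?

September 22, 2015

1 year after September 18, 2014 is September 18, 2015.
Service was by mail, adding 3 days: September 18, 2015 + 3 days = September 21, 2015.
September 21, 2015 is a listed holiday. The next qualifying day is September 22, 2015.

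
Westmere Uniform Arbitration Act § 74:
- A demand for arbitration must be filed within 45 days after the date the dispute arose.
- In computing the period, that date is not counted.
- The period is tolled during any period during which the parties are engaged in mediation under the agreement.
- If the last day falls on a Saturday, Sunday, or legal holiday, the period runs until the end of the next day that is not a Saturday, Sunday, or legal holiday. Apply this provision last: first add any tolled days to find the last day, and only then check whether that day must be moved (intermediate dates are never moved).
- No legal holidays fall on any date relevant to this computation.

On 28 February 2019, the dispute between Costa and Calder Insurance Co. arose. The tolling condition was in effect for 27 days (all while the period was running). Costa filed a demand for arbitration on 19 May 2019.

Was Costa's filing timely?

45 days after 28 February 2019 is April 14, 2019.
Tolling adds 27 days: April 14, 2019 + 27 days = May 11, 2019.
May 11, 2019 is Saturday; May 12, 2019 is Sunday. The next qualifying day is May 13, 2019.
The deadline is May 13, 2019; the filing on May 19, 2019 is after that date.

No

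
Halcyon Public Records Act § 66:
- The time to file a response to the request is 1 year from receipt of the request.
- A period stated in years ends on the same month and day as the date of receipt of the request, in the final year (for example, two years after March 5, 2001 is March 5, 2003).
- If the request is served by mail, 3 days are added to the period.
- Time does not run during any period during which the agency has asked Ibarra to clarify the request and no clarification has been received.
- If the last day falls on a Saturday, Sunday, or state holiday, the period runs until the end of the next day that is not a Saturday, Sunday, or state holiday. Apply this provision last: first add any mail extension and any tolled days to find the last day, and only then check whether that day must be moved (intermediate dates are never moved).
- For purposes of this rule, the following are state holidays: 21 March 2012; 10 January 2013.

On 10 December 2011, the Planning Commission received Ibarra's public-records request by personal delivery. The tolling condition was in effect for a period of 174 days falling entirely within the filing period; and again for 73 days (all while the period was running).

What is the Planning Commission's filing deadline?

1 year after 10 December 2011 is December 10, 2012.
Service was not by mail, so no mail extension applies.
Tolling adds 174 days: December 10, 2012 + 174 days = June 2, 2013.
Tolling adds 73 days: June 2, 2013 + 73 days = August 14, 2013.
August 14, 2013 is a Wednesday and not a state holiday, so no extension applies.

August 14, 2013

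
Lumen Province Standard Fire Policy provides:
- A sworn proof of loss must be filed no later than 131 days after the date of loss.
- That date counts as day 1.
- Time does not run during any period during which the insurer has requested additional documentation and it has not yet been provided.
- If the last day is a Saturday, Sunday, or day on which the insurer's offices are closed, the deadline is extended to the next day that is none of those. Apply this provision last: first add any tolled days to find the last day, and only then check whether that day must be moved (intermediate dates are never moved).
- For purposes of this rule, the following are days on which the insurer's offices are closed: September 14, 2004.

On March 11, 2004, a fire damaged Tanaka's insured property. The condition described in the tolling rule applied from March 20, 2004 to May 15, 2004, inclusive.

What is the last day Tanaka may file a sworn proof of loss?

September 15, 2004

Counting March 11, 2004 as day 1, day 131 is July 19, 2004.
From March 20, 2004 through May 15, 2004 inclusive is 57 days; tolling adds 57 days: July 19, 2004 + 57 days = September 14, 2004.
September 14, 2004 is a listed holiday. The next qualifying day is September 15, 2004.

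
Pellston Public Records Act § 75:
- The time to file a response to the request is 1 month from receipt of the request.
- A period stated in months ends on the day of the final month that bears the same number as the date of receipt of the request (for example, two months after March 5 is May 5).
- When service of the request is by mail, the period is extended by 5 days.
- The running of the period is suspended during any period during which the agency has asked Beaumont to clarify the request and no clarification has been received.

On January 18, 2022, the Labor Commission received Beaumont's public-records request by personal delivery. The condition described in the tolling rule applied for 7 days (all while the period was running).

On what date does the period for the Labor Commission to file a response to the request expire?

February 25, 2022

1 month after January 18, 2022 is February 18, 2022.
Service was not by mail, so no mail extension applies.
Tolling adds 7 days: February 18, 2022 + 7 days = February 25, 2022.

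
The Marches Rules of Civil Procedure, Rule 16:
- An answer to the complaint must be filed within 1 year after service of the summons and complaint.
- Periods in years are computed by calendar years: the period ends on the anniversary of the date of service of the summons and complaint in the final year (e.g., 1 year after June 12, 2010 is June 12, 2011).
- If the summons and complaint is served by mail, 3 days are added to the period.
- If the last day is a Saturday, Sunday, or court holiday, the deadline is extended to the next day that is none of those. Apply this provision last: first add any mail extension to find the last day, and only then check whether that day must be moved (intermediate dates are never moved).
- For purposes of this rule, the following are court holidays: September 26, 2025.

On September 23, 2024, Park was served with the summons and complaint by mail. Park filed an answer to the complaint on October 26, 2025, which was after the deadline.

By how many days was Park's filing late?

27 days

1 year after September 23, 2024 is September 23, 2025.
Service was by mail, adding 3 days: September 23, 2025 + 3 days = September 26, 2025.
September 26, 2025 is a listed holiday; September 27, 2025 is Saturday; September 28, 2025 is Sunday. The next qualifying day is September 29, 2025.
The deadline is September 29, 2025; from September 29, 2025 to October 26, 2025 is 27 days.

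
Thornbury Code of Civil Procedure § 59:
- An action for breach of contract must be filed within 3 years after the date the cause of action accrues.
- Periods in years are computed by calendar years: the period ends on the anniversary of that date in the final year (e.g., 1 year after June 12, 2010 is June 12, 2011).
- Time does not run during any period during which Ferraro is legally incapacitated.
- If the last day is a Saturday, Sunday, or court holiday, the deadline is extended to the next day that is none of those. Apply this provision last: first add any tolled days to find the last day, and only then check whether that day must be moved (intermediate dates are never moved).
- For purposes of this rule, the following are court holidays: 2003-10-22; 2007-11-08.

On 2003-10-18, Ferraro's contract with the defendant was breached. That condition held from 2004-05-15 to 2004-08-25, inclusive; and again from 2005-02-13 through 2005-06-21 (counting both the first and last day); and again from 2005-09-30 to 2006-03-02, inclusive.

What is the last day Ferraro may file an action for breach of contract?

3 years after 2003-10-18 is October 18, 2006.
From May 15, 2004 through August 25, 2004 inclusive is 103 days; tolling adds 103 days: October 18, 2006 + 103 days = January 29, 2007.
From February 13, 2005 through June 21, 2005 inclusive is 129 days; tolling adds 129 days: January 29, 2007 + 129 days = June 7, 2007.
From September 30, 2005 through March 2, 2006 inclusive is 154 days; tolling adds 154 days: June 7, 2007 + 154 days = November 8, 2007.
November 8, 2007 is a listed holiday. The next qualifying day is November 9, 2007.

November 9, 2007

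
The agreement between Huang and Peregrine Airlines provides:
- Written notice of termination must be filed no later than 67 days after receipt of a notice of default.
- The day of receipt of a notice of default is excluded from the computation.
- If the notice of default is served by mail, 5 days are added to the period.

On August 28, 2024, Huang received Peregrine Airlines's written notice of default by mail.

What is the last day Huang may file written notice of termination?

67 days after August 28, 2024 is November 3, 2024.
Service was by mail, adding 5 days: November 3, 2024 + 5 days = November 8, 2024.

November 8, 2024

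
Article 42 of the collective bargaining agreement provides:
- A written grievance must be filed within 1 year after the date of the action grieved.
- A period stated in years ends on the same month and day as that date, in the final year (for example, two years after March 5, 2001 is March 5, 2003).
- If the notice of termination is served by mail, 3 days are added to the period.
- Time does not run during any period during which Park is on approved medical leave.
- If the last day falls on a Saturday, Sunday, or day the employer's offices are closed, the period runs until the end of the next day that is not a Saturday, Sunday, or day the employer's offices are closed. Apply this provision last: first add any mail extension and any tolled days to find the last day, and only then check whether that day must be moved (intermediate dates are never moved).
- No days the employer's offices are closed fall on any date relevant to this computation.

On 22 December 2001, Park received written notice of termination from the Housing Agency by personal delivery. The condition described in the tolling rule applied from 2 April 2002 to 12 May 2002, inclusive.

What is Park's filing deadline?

February 3, 2003

1 year after 22 December 2001 is December 22, 2002.
Service was not by mail, so no mail extension applies.
From April 2, 2002 through May 12, 2002 inclusive is 41 days; tolling adds 41 days: December 22, 2002 + 41 days = February 1, 2003.
February 1, 2003 is Saturday; February 2, 2003 is Sunday. The next qualifying day is February 3, 2003.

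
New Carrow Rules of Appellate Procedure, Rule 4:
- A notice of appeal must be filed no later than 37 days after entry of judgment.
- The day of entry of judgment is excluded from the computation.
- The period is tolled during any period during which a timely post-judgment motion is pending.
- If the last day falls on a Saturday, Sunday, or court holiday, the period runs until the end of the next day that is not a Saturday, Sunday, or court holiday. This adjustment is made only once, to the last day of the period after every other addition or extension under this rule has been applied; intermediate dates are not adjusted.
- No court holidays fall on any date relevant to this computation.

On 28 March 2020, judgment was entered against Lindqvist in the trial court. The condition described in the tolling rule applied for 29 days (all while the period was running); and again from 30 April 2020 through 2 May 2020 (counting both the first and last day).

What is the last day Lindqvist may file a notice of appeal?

June 5, 2020

37 days after 28 March 2020 is May 4, 2020.
Tolling adds 29 days: May 4, 2020 + 29 days = June 2, 2020.
From April 30, 2020 through May 2, 2020 inclusive is 3 days; tolling adds 3 days: June 2, 2020 + 3 days = June 5, 2020.
June 5, 2020 is a Friday and not a court holiday, so no extension applies.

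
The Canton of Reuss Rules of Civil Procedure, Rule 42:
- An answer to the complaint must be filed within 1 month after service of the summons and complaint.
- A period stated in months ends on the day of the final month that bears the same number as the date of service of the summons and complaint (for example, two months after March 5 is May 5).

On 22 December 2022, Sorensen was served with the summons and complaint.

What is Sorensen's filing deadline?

January 22, 2023

1 month after 22 December 2022 is January 22, 2023.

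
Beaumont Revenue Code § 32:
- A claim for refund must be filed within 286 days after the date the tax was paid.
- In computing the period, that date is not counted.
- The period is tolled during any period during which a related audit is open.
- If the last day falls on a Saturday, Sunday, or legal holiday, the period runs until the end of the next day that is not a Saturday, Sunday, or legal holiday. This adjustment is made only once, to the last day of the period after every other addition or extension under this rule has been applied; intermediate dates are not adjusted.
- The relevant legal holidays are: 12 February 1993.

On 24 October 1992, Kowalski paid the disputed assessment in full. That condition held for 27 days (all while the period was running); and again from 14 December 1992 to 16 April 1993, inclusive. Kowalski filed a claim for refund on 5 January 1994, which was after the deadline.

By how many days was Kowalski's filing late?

1 day

286 days after 24 October 1992 is August 6, 1993.
Tolling adds 27 days: August 6, 1993 + 27 days = September 2, 1993.
From December 14, 1992 through April 16, 1993 inclusive is 124 days; tolling adds 124 days: September 2, 1993 + 124 days = January 4, 1994.
January 4, 1994 is a Tuesday and not a legal holiday, so no extension applies.
The deadline is January 4, 1994; from January 4, 1994 to January 5, 1994 is 1 days.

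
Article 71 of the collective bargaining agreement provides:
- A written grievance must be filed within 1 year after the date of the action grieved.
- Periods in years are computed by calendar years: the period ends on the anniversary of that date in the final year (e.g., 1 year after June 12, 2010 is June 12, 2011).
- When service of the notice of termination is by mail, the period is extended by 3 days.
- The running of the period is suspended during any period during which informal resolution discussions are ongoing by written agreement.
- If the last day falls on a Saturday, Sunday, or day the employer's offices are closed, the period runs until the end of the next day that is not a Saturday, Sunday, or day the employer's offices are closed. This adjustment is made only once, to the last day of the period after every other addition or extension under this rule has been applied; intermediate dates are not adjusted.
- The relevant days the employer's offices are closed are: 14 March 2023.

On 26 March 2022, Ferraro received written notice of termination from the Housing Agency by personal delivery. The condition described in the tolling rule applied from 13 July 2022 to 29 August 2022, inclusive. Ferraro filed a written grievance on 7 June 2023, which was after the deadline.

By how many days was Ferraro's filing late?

23 days

1 year after 26 March 2022 is March 26, 2023.
Service was not by mail, so no mail extension applies.
From July 13, 2022 through August 29, 2022 inclusive is 48 days; tolling adds 48 days: March 26, 2023 + 48 days = May 13, 2023.
May 13, 2023 is Saturday; May 14, 2023 is Sunday. The next qualifying day is May 15, 2023.
The deadline is May 15, 2023; from May 15, 2023 to June 7, 2023 is 23 days.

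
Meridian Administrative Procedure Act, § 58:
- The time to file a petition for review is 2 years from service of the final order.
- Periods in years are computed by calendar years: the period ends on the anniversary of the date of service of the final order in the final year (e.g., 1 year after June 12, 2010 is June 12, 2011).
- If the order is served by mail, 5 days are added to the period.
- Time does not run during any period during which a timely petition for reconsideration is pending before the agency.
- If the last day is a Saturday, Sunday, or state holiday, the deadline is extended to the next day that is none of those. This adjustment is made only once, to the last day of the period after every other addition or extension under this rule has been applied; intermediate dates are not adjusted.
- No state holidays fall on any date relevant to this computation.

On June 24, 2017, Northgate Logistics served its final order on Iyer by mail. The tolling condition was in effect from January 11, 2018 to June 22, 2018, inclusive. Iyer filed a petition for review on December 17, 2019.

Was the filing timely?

No

2 years after June 24, 2017 is June 24, 2019.
Service was by mail, adding 5 days: June 24, 2019 + 5 days = June 29, 2019.
From January 11, 2018 through June 22, 2018 inclusive is 163 days; tolling adds 163 days: June 29, 2019 + 163 days = December 9, 2019.
December 9, 2019 is a Monday and not a state holiday, so no extension applies.
The deadline is December 9, 2019; the filing on December 17, 2019 is after that date.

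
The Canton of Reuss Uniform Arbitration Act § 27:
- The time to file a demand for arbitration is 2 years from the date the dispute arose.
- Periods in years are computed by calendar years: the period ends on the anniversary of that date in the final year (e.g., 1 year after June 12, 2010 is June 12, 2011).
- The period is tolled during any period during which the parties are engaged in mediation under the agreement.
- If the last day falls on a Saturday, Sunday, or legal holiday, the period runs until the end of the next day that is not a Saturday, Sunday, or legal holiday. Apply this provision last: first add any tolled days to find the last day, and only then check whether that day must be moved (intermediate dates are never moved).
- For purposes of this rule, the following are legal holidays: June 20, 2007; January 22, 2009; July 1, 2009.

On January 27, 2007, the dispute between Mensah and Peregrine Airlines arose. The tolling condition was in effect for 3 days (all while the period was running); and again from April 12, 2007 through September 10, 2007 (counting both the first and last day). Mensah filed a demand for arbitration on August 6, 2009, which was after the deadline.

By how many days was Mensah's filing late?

35 days

2 years after January 27, 2007 is January 27, 2009.
Tolling adds 3 days: January 27, 2009 + 3 days = January 30, 2009.
From April 12, 2007 through September 10, 2007 inclusive is 152 days; tolling adds 152 days: January 30, 2009 + 152 days = July 1, 2009.
July 1, 2009 is a listed holiday. The next qualifying day is July 2, 2009.
The deadline is July 2, 2009; from July 2, 2009 to August 6, 2009 is 35 days.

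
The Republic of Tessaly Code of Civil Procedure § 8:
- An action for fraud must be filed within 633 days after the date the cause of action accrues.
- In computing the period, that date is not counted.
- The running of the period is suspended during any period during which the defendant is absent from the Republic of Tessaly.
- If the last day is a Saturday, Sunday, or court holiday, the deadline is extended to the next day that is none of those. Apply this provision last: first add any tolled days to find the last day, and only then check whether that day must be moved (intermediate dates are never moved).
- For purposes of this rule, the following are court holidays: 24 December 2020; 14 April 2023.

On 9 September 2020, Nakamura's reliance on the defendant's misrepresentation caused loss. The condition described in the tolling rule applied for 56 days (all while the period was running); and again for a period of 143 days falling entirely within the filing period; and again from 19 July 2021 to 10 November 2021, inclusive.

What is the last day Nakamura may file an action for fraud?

April 17, 2023

633 days after 9 September 2020 is June 4, 2022.
Tolling adds 56 days: June 4, 2022 + 56 days = July 30, 2022.
Tolling adds 143 days: July 30, 2022 + 143 days = December 20, 2022.
From July 19, 2021 through November 10, 2021 inclusive is 115 days; tolling adds 115 days: December 20, 2022 + 115 days = April 14, 2023.
April 14, 2023 is a listed holiday; April 15, 2023 is Saturday; April 16, 2023 is Sunday. The next qualifying day is April 17, 2023.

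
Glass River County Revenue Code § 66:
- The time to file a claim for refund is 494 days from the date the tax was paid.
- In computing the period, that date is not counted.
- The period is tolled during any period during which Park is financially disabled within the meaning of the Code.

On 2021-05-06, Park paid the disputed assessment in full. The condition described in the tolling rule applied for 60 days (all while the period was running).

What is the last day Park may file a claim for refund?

494 days after 2021-05-06 is September 12, 2022.
Tolling adds 60 days: September 12, 2022 + 60 days = November 11, 2022.

November 11, 2022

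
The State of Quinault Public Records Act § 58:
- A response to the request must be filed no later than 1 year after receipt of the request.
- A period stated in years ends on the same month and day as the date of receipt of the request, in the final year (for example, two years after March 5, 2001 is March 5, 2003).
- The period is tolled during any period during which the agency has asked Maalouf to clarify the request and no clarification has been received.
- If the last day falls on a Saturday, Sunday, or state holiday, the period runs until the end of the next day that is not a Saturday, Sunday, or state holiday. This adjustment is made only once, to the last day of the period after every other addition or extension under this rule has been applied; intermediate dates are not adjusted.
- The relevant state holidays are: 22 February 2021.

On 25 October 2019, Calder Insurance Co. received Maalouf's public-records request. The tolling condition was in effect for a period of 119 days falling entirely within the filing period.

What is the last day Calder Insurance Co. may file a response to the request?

1 year after 25 October 2019 is October 25, 2020.
Tolling adds 119 days: October 25, 2020 + 119 days = February 21, 2021.
February 21, 2021 is Sunday; February 22, 2021 is a listed holiday. The next qualifying day is February 23, 2021.

February 23, 2021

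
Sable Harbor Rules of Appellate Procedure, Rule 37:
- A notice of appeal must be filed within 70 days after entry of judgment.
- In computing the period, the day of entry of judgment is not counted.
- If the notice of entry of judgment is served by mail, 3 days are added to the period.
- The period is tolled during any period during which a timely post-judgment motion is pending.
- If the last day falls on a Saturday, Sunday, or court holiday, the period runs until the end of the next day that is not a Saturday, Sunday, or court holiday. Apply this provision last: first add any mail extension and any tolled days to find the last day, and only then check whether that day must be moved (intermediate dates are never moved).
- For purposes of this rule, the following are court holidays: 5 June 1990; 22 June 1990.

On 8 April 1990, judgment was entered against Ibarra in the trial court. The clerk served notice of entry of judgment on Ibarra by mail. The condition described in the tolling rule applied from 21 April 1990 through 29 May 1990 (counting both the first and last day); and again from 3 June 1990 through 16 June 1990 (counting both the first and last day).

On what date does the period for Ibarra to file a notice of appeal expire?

70 days after 8 April 1990 is June 17, 1990.
Service was by mail, adding 3 days: June 17, 1990 + 3 days = June 20, 1990.
From April 21, 1990 through May 29, 1990 inclusive is 39 days; tolling adds 39 days: June 20, 1990 + 39 days = July 29, 1990.
From June 3, 1990 through June 16, 1990 inclusive is 14 days; tolling adds 14 days: July 29, 1990 + 14 days = August 12, 1990.
August 12, 1990 is Sunday. The next qualifying day is August 13, 1990.

August 13, 1990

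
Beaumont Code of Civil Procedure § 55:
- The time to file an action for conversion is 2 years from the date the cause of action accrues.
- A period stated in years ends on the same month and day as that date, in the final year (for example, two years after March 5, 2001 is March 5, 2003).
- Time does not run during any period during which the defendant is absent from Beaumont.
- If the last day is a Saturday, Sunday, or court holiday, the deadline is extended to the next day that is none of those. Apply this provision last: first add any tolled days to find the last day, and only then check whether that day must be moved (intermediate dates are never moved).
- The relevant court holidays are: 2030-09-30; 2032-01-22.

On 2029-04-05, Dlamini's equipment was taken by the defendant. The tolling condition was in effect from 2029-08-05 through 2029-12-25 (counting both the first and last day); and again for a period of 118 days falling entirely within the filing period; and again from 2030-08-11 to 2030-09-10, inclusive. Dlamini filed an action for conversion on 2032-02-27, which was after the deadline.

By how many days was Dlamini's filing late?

2 years after 2029-04-05 is April 5, 2031.
From August 5, 2029 through December 25, 2029 inclusive is 143 days; tolling adds 143 days: April 5, 2031 + 143 days = August 26, 2031.
Tolling adds 118 days: August 26, 2031 + 118 days = December 22, 2031.
From August 11, 2030 through September 10, 2030 inclusive is 31 days; tolling adds 31 days: December 22, 2031 + 31 days = January 22, 2032.
January 22, 2032 is a listed holiday. The next qualifying day is January 23, 2032.
The deadline is January 23, 2032; from January 23, 2032 to February 27, 2032 is 35 days.

35 days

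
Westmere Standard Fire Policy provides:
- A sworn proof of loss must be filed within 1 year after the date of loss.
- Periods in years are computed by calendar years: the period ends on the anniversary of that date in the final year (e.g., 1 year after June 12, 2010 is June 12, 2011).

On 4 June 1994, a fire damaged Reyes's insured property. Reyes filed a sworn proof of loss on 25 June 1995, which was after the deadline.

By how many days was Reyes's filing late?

21 days

1 year after 4 June 1994 is June 4, 1995.
The deadline is June 4, 1995; from June 4, 1995 to June 25, 1995 is 21 days.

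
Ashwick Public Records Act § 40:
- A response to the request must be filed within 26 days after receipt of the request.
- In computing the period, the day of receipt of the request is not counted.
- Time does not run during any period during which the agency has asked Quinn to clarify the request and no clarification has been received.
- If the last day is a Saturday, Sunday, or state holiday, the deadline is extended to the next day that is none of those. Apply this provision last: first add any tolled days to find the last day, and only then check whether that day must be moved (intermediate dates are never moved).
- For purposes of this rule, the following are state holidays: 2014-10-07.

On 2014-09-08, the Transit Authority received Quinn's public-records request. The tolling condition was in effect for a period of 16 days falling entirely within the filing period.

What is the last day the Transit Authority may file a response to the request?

October 20, 2014

26 days after 2014-09-08 is October 4, 2014.
Tolling adds 16 days: October 4, 2014 + 16 days = October 20, 2014.
October 20, 2014 is a Monday and not a state holiday, so no extension applies.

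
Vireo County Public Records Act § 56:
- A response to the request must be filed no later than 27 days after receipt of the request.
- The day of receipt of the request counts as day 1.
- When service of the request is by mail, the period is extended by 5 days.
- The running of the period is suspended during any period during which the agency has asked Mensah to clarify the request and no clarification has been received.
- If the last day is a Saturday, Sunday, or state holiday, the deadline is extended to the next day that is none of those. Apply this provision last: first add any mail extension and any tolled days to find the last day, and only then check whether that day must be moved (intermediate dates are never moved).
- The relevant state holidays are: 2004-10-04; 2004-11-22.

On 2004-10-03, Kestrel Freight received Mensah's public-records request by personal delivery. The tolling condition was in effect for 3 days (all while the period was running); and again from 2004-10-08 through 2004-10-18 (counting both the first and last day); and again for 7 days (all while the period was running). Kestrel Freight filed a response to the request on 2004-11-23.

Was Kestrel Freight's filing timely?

Counting 2004-10-03 as day 1, day 27 is October 29, 2004.
Service was not by mail, so no mail extension applies.
Tolling adds 3 days: October 29, 2004 + 3 days = November 1, 2004.
From October 8, 2004 through October 18, 2004 inclusive is 11 days; tolling adds 11 days: November 1, 2004 + 11 days = November 12, 2004.
Tolling adds 7 days: November 12, 2004 + 7 days = November 19, 2004.
November 19, 2004 is a Friday and not a state holiday, so no extension applies.
The deadline is November 19, 2004; the filing on November 23, 2004 is after that date.

No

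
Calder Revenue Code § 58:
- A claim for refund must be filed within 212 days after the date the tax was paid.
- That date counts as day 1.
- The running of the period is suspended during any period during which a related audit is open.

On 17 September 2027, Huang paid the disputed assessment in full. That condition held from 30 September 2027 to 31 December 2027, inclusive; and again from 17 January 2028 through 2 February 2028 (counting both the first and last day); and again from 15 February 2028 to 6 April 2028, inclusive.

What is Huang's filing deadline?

September 24, 2028

Counting 17 September 2027 as day 1, day 212 is April 15, 2028.
From September 30, 2027 through December 31, 2027 inclusive is 93 days; tolling adds 93 days: April 15, 2028 + 93 days = July 17, 2028.
From January 17, 2028 through February 2, 2028 inclusive is 17 days; tolling adds 17 days: July 17, 2028 + 17 days = August 3, 2028.
From February 15, 2028 through April 6, 2028 inclusive is 52 days; tolling adds 52 days: August 3, 2028 + 52 days = September 24, 2028.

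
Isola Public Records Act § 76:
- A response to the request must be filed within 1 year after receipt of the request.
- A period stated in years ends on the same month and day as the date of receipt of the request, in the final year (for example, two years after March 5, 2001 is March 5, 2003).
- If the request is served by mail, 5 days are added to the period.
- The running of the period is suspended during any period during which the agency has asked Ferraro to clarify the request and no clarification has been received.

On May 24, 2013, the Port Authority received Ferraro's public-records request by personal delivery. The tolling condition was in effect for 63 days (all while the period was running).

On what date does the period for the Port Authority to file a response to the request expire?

July 26, 2014

1 year after May 24, 2013 is May 24, 2014.
Service was not by mail, so no mail extension applies.
Tolling adds 63 days: May 24, 2014 + 63 days = July 26, 2014.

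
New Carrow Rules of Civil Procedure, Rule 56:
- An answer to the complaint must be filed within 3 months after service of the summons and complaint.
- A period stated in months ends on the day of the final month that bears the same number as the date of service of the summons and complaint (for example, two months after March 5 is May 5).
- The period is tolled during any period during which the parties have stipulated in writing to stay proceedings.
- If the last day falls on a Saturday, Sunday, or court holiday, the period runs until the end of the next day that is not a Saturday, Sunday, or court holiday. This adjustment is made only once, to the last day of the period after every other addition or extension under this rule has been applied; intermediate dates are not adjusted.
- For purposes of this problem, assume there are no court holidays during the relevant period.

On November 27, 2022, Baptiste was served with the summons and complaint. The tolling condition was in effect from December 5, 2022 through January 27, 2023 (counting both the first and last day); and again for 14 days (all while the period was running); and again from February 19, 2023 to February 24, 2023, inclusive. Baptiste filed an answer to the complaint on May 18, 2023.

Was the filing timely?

3 months after November 27, 2022 is February 27, 2023.
From December 5, 2022 through January 27, 2023 inclusive is 54 days; tolling adds 54 days: February 27, 2023 + 54 days = April 22, 2023.
Tolling adds 14 days: April 22, 2023 + 14 days = May 6, 2023.
From February 19, 2023 through February 24, 2023 inclusive is 6 days; tolling adds 6 days: May 6, 2023 + 6 days = May 12, 2023.
May 12, 2023 is a Friday and not a court holiday, so no extension applies.
The deadline is May 12, 2023; the filing on May 18, 2023 is after that date.

No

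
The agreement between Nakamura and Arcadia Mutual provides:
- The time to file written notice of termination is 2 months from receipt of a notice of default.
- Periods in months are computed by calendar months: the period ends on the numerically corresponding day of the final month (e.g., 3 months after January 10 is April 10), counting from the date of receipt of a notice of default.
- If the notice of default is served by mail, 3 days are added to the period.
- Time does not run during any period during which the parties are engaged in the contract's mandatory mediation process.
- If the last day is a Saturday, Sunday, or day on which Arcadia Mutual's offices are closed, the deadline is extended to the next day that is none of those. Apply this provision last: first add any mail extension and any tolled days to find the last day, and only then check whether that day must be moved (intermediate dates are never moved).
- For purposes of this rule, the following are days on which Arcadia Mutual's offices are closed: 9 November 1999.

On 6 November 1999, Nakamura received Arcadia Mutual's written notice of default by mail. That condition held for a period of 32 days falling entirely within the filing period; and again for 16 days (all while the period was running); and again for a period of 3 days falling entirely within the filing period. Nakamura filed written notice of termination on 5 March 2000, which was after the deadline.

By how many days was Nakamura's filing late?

5 days

2 months after 6 November 1999 is January 6, 2000.
Service was by mail, adding 3 days: January 6, 2000 + 3 days = January 9, 2000.
Tolling adds 32 days: January 9, 2000 + 32 days = February 10, 2000.
Tolling adds 16 days: February 10, 2000 + 16 days = February 26, 2000.
Tolling adds 3 days: February 26, 2000 + 3 days = February 29, 2000.
February 29, 2000 is a Tuesday and not a day on which Arcadia Mutual's offices are closed, so no extension applies.
The deadline is February 29, 2000; from February 29, 2000 to March 5, 2000 is 5 days.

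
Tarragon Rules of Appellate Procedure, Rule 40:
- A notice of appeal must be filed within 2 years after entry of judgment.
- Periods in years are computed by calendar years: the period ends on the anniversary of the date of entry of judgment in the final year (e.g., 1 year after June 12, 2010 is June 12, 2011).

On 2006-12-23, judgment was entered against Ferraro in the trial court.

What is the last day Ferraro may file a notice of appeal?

2 years after 2006-12-23 is December 23, 2008.

December 23, 2008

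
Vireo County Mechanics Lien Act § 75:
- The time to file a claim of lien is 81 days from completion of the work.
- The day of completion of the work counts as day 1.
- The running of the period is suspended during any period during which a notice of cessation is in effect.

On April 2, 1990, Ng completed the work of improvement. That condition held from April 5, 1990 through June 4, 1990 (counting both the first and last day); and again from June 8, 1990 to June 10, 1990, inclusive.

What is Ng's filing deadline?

August 24, 1990

Counting April 2, 1990 as day 1, day 81 is June 21, 1990.
From April 5, 1990 through June 4, 1990 inclusive is 61 days; tolling adds 61 days: June 21, 1990 + 61 days = August 21, 1990.
From June 8, 1990 through June 10, 1990 inclusive is 3 days; tolling adds 3 days: August 21, 1990 + 3 days = August 24, 1990.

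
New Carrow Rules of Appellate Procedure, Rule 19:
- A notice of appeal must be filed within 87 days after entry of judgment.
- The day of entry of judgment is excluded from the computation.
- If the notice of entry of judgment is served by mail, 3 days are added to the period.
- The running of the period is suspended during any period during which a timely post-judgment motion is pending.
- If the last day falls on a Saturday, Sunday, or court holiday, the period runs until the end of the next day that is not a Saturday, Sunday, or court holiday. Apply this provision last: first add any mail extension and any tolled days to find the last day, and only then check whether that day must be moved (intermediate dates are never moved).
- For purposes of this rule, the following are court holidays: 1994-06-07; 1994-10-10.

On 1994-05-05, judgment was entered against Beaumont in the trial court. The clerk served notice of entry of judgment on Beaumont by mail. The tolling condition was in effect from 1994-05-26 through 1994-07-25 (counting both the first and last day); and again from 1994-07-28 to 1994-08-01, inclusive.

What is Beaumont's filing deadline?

87 days after 1994-05-05 is July 31, 1994.
Service was by mail, adding 3 days: July 31, 1994 + 3 days = August 3, 1994.
From May 26, 1994 through July 25, 1994 inclusive is 61 days; tolling adds 61 days: August 3, 1994 + 61 days = October 3, 1994.
From July 28, 1994 through August 1, 1994 inclusive is 5 days; tolling adds 5 days: October 3, 1994 + 5 days = October 8, 1994.
October 8, 1994 is Saturday; October 9, 1994 is Sunday; October 10, 1994 is a listed holiday. The next qualifying day is October 11, 1994.

October 11, 1994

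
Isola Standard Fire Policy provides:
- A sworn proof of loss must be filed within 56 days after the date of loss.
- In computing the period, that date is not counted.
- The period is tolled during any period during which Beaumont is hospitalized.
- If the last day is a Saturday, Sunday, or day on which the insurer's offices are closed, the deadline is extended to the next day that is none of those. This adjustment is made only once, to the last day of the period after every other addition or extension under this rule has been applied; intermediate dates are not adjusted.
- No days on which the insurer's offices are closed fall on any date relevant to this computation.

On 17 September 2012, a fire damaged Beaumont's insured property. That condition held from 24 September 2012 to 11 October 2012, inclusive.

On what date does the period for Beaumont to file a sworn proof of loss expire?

56 days after 17 September 2012 is November 12, 2012.
From September 24, 2012 through October 11, 2012 inclusive is 18 days; tolling adds 18 days: November 12, 2012 + 18 days = November 30, 2012.
November 30, 2012 is a Friday and not a day on which the insurer's offices are closed, so no extension applies.

November 30, 2012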